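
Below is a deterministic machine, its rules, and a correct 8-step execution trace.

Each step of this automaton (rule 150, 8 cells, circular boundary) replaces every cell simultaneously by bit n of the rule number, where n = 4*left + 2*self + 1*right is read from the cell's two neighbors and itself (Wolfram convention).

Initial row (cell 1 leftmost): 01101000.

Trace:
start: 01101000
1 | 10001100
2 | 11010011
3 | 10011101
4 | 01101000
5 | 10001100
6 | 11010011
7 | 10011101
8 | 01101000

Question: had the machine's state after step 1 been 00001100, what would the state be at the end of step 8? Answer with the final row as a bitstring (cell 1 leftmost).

11011110

state after step 1 := 00001100
2 | 00010010
3 | 00111111
4 | 11011110
5 | 00001100
6 | 00010010
7 | 00111111
8 | 11011110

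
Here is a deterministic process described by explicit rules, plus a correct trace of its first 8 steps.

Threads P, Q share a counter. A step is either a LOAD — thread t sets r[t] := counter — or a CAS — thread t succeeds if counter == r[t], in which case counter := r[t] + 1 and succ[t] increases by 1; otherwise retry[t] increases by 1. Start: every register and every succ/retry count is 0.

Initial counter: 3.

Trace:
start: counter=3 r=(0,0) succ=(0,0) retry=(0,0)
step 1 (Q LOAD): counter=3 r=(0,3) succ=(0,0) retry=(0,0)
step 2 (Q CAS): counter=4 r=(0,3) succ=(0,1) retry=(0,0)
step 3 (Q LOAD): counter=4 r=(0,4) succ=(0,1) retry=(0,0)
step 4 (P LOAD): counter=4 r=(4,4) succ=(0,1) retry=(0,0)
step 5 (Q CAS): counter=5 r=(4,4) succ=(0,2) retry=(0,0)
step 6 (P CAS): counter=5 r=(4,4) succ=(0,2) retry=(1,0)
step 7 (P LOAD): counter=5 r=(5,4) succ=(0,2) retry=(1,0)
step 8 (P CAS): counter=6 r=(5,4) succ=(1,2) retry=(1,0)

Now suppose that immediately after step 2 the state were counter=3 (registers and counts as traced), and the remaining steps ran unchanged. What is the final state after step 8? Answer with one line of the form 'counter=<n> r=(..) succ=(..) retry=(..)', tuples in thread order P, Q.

state after step 2 := counter=3 r=(0,3) succ=(0,1) retry=(0,0)
step 3 (Q LOAD): counter=3 r=(0,3) succ=(0,1) retry=(0,0)
step 4 (P LOAD): counter=3 r=(3,3) succ=(0,1) retry=(0,0)
step 5 (Q CAS): counter=4 r=(3,3) succ=(0,2) retry=(0,0)
step 6 (P CAS): counter=4 r=(3,3) succ=(0,2) retry=(1,0)
step 7 (P LOAD): counter=4 r=(4,3) succ=(0,2) retry=(1,0)
step 8 (P CAS): counter=5 r=(4,3) succ=(1,2) retry=(1,0)

counter=5 r=(4,3) succ=(1,2) retry=(1,0)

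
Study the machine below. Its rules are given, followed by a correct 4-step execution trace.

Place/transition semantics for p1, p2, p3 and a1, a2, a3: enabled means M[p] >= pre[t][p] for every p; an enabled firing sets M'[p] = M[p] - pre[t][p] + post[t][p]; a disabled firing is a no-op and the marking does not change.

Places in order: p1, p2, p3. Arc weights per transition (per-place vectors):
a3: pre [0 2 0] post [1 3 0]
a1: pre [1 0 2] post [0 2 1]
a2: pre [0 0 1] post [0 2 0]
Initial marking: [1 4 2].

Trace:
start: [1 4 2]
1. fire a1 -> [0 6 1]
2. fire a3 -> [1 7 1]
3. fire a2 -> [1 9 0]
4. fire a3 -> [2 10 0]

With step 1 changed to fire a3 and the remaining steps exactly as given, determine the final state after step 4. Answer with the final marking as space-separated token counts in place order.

4 9 1

(re-executing from step 1 with the substitution; state before step 1: [1 4 2])
1. fire a3 -> [2 5 2]
2. fire a3 -> [3 6 2]
3. fire a2 -> [3 8 1]
4. fire a3 -> [4 9 1]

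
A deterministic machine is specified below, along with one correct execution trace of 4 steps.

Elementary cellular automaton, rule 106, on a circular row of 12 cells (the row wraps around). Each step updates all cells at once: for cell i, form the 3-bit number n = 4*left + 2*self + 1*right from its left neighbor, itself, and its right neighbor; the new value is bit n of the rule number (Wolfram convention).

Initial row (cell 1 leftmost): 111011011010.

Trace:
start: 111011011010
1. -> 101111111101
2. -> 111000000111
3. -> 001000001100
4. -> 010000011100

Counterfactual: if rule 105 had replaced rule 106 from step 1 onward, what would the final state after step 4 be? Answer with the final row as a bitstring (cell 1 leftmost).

(re-executing steps 1..4 under rule 105; state before step 1: 111011011010)
1. -> 101111111101
2. -> 111000000111
3. -> 001011110100
4. -> 100110011001

100110011001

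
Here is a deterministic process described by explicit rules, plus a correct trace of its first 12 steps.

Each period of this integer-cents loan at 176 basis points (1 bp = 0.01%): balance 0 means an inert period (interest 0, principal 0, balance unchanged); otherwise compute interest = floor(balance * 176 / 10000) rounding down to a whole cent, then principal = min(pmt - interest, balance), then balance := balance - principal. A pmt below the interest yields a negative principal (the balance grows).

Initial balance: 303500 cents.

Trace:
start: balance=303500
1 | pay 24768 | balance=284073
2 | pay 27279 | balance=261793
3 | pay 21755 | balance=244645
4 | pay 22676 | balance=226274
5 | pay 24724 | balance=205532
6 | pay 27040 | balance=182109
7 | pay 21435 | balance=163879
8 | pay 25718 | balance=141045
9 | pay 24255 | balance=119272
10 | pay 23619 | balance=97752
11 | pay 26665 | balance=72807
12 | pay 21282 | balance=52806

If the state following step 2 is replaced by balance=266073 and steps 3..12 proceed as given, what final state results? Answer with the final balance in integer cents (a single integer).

57901

state after step 2 := balance=266073
3 | pay 21755 | balance=249000
4 | pay 22676 | balance=230706
5 | pay 24724 | balance=210042
6 | pay 27040 | balance=186698
7 | pay 21435 | balance=168548
8 | pay 25718 | balance=145796
9 | pay 24255 | balance=124107
10 | pay 23619 | balance=102672
11 | pay 26665 | balance=77814
12 | pay 21282 | balance=57901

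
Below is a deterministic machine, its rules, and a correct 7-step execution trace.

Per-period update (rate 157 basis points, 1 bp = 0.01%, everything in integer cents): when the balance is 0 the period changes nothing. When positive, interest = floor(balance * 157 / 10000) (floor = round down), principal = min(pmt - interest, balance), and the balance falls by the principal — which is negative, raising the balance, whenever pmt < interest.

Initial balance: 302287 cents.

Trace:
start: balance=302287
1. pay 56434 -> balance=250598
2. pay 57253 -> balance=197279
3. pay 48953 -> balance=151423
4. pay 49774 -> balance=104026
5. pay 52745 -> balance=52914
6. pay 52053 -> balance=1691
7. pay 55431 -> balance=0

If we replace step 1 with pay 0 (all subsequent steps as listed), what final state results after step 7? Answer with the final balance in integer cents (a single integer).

(re-executing from step 1 with the substitution; state before step 1: balance=302287)
1. pay 0 -> balance=307032
2. pay 57253 -> balance=254599
3. pay 48953 -> balance=209643
4. pay 49774 -> balance=163160
5. pay 52745 -> balance=112976
6. pay 52053 -> balance=62696
7. pay 55431 -> balance=8249

8249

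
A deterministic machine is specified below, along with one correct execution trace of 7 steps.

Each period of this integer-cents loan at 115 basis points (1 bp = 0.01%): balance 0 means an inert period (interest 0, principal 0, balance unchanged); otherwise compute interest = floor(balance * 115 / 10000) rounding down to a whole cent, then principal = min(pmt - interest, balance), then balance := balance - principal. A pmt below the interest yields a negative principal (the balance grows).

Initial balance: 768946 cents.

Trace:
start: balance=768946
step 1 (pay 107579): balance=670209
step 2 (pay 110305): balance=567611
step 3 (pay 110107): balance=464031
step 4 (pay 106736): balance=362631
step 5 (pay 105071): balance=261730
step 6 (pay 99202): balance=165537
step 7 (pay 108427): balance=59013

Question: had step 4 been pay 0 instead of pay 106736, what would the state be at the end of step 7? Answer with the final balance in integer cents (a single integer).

(re-executing from step 4 with the substitution; state before step 4: balance=464031)
step 4 (pay 0): balance=469367
step 5 (pay 105071): balance=369693
step 6 (pay 99202): balance=274742
step 7 (pay 108427): balance=169474

169474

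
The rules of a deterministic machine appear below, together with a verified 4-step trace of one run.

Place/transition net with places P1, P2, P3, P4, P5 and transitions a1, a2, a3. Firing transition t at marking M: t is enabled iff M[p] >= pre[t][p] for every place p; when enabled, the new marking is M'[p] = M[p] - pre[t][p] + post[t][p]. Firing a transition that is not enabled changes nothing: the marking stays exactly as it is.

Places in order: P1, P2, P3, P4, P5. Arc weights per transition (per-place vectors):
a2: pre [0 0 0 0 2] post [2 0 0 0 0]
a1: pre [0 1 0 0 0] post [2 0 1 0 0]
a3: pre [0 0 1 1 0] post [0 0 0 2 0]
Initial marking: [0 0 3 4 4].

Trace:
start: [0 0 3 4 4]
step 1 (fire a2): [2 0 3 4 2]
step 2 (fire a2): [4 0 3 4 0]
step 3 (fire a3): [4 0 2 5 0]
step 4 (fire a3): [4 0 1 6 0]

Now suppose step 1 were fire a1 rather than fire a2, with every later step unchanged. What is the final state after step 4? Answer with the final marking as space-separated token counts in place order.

(re-executing from step 1 with the substitution; state before step 1: [0 0 3 4 4])
step 1 (fire a1): [0 0 3 4 4]
step 2 (fire a2): [2 0 3 4 2]
step 3 (fire a3): [2 0 2 5 2]
step 4 (fire a3): [2 0 1 6 2]

2 0 1 6 2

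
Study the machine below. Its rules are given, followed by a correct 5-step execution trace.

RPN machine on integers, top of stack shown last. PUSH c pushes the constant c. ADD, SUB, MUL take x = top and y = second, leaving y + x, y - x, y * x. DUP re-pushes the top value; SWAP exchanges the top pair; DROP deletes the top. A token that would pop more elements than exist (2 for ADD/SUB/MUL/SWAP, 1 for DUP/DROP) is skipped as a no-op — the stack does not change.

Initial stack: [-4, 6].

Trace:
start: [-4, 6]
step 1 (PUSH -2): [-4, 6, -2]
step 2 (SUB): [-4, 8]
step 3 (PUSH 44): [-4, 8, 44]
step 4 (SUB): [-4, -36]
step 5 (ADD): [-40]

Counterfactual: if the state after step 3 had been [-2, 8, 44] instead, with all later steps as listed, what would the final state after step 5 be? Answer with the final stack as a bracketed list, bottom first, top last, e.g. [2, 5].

state after step 3 := [-2, 8, 44]
step 4 (SUB): [-2, -36]
step 5 (ADD): [-38]

[-38]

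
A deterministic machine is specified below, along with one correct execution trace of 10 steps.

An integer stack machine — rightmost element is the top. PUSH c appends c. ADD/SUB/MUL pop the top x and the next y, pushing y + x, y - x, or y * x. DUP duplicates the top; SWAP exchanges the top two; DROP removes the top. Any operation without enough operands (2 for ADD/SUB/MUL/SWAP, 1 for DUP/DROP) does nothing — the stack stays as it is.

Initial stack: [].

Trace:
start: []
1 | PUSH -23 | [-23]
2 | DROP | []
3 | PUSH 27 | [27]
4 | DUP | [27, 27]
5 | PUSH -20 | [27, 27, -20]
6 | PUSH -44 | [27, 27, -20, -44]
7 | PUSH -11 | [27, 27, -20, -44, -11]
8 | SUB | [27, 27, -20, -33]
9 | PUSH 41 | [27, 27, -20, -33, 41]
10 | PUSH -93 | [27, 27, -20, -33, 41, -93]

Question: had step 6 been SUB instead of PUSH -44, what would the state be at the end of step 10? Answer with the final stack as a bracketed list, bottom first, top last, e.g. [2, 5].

[27, 58, 41, -93]

(re-executing from step 6 with the substitution; state before step 6: [27, 27, -20])
6 | SUB | [27, 47]
7 | PUSH -11 | [27, 47, -11]
8 | SUB | [27, 58]
9 | PUSH 41 | [27, 58, 41]
10 | PUSH -93 | [27, 58, 41, -93]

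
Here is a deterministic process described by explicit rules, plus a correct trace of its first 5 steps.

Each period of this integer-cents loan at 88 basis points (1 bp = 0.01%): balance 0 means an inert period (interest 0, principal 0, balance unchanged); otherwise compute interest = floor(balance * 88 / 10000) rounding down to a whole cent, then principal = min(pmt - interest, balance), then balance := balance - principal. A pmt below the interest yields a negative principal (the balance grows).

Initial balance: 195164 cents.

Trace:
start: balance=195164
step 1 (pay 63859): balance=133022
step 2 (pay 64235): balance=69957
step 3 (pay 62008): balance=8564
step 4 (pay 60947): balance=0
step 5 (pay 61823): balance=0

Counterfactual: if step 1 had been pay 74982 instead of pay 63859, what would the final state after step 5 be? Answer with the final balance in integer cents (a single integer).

0

(re-executing from step 1 with the substitution; state before step 1: balance=195164)
step 1 (pay 74982): balance=121899
step 2 (pay 64235): balance=58736
step 3 (pay 62008): balance=0
step 4 (pay 60947): balance=0
step 5 (pay 61823): balance=0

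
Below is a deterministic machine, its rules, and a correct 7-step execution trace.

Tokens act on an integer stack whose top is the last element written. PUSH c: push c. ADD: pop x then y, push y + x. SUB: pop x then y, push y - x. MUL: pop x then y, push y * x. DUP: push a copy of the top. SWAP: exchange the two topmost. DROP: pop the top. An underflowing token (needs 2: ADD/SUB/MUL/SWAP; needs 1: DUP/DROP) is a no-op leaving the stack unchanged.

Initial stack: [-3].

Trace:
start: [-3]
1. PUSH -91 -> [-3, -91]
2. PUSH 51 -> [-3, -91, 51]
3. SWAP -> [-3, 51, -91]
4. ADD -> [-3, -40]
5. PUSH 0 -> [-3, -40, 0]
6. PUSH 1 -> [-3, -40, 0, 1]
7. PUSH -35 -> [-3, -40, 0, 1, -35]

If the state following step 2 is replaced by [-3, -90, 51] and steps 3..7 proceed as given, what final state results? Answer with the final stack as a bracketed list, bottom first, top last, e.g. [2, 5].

state after step 2 := [-3, -90, 51]
3. SWAP -> [-3, 51, -90]
4. ADD -> [-3, -39]
5. PUSH 0 -> [-3, -39, 0]
6. PUSH 1 -> [-3, -39, 0, 1]
7. PUSH -35 -> [-3, -39, 0, 1, -35]

[-3, -39, 0, 1, -35]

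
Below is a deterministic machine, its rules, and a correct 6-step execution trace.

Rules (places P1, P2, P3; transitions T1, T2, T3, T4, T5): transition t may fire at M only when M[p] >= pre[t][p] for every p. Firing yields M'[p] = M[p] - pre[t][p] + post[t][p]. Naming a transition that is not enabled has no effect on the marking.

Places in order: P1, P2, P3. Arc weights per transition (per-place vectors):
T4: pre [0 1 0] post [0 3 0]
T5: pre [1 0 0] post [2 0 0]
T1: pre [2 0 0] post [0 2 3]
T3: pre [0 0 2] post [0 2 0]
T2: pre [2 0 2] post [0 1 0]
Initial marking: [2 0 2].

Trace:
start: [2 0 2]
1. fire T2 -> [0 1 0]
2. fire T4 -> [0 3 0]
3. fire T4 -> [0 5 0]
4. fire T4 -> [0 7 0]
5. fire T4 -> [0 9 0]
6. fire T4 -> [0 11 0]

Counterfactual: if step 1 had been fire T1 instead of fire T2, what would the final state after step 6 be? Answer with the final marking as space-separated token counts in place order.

0 12 5

(re-executing from step 1 with the substitution; state before step 1: [2 0 2])
1. fire T1 -> [0 2 5]
2. fire T4 -> [0 4 5]
3. fire T4 -> [0 6 5]
4. fire T4 -> [0 8 5]
5. fire T4 -> [0 10 5]
6. fire T4 -> [0 12 5]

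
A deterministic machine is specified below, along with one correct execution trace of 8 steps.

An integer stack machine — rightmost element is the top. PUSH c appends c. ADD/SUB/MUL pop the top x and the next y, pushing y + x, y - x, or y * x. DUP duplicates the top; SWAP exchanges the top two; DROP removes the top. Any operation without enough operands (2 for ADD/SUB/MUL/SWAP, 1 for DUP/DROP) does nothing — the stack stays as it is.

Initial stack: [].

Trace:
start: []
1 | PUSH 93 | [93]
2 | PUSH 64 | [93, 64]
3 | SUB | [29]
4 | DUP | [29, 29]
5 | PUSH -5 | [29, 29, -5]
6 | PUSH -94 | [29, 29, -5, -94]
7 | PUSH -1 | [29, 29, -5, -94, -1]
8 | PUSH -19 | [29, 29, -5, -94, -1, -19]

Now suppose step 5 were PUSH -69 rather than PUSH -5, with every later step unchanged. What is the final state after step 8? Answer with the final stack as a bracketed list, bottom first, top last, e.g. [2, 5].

(re-executing from step 5 with the substitution; state before step 5: [29, 29])
5 | PUSH -69 | [29, 29, -69]
6 | PUSH -94 | [29, 29, -69, -94]
7 | PUSH -1 | [29, 29, -69, -94, -1]
8 | PUSH -19 | [29, 29, -69, -94, -1, -19]

[29, 29, -69, -94, -1, -19]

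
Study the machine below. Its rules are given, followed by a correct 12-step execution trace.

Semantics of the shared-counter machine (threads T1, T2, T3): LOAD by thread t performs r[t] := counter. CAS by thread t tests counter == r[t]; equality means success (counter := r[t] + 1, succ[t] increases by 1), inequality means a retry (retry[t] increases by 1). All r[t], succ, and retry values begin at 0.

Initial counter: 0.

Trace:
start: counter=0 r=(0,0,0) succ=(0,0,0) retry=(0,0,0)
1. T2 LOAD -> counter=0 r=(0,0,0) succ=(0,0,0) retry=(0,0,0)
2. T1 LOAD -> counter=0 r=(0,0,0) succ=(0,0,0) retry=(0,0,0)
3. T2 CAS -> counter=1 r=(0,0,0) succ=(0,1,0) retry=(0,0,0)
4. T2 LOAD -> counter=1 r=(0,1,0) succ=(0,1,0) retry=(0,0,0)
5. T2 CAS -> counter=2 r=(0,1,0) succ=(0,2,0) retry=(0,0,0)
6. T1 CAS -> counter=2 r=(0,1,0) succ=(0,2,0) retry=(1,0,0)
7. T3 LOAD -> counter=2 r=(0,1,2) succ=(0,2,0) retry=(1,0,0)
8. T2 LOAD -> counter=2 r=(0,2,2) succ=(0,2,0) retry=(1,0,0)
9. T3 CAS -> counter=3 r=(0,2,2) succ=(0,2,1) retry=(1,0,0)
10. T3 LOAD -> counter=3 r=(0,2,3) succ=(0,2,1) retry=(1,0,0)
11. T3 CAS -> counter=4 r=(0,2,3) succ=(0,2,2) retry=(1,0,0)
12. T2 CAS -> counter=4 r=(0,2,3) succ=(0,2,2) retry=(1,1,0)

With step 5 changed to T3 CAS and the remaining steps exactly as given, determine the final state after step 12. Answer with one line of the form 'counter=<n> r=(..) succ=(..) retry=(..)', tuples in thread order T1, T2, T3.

counter=3 r=(0,1,2) succ=(0,1,2) retry=(1,1,1)

(re-executing from step 5 with the substitution; state before step 5: counter=1 r=(0,1,0) succ=(0,1,0) retry=(0,0,0))
5. T3 CAS -> counter=1 r=(0,1,0) succ=(0,1,0) retry=(0,0,1)
6. T1 CAS -> counter=1 r=(0,1,0) succ=(0,1,0) retry=(1,0,1)
7. T3 LOAD -> counter=1 r=(0,1,1) succ=(0,1,0) retry=(1,0,1)
8. T2 LOAD -> counter=1 r=(0,1,1) succ=(0,1,0) retry=(1,0,1)
9. T3 CAS -> counter=2 r=(0,1,1) succ=(0,1,1) retry=(1,0,1)
10. T3 LOAD -> counter=2 r=(0,1,2) succ=(0,1,1) retry=(1,0,1)
11. T3 CAS -> counter=3 r=(0,1,2) succ=(0,1,2) retry=(1,0,1)
12. T2 CAS -> counter=3 r=(0,1,2) succ=(0,1,2) retry=(1,1,1)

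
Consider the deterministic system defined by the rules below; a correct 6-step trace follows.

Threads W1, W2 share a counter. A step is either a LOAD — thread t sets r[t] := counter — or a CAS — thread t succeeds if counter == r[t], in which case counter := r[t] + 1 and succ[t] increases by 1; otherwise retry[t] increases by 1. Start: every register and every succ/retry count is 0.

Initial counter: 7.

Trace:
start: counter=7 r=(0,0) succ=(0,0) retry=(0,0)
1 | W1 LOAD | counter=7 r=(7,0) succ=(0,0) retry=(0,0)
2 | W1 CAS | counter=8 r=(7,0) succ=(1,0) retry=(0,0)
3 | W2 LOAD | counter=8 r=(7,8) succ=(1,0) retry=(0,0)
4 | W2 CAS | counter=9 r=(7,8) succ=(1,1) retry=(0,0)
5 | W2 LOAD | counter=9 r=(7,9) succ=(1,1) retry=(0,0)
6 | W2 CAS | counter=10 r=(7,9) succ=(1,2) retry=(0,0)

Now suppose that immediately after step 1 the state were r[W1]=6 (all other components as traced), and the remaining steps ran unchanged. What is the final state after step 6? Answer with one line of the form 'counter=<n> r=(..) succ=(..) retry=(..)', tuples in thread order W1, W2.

state after step 1 := counter=7 r=(6,0) succ=(0,0) retry=(0,0)
2 | W1 CAS | counter=7 r=(6,0) succ=(0,0) retry=(1,0)
3 | W2 LOAD | counter=7 r=(6,7) succ=(0,0) retry=(1,0)
4 | W2 CAS | counter=8 r=(6,7) succ=(0,1) retry=(1,0)
5 | W2 LOAD | counter=8 r=(6,8) succ=(0,1) retry=(1,0)
6 | W2 CAS | counter=9 r=(6,8) succ=(0,2) retry=(1,0)

counter=9 r=(6,8) succ=(0,2) retry=(1,0)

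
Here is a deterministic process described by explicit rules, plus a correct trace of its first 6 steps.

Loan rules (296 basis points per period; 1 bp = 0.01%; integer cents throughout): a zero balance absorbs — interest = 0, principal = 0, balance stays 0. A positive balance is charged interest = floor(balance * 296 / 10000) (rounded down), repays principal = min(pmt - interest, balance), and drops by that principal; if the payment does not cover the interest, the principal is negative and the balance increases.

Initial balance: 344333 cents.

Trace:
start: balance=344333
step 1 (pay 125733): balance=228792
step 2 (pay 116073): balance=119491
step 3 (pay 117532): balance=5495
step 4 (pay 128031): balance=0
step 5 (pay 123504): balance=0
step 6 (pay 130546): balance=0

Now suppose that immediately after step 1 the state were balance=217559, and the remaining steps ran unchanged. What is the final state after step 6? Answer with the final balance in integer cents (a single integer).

state after step 1 := balance=217559
step 2 (pay 116073): balance=107925
step 3 (pay 117532): balance=0
step 4 (pay 128031): balance=0
step 5 (pay 123504): balance=0
step 6 (pay 130546): balance=0

0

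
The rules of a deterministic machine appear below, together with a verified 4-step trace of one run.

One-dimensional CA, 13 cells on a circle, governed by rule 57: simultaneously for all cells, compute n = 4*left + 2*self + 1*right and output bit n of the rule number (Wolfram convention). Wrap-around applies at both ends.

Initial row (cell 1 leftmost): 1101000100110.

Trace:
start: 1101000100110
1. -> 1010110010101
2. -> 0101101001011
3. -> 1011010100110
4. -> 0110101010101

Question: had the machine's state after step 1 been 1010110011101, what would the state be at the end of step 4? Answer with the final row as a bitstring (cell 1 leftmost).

0110101010101

state after step 1 := 1010110011101
2. -> 0101101010011
3. -> 1011010101010
4. -> 0110101010101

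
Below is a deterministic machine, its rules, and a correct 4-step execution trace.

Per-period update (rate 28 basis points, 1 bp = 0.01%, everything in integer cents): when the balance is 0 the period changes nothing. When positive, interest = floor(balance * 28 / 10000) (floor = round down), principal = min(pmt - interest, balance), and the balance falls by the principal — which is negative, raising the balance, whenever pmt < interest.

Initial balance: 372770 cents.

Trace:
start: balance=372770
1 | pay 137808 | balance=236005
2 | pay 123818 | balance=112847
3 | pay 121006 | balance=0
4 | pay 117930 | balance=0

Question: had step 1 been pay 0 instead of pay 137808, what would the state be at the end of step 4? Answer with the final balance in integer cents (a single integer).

13173

(re-executing from step 1 with the substitution; state before step 1: balance=372770)
1 | pay 0 | balance=373813
2 | pay 123818 | balance=251041
3 | pay 121006 | balance=130737
4 | pay 117930 | balance=13173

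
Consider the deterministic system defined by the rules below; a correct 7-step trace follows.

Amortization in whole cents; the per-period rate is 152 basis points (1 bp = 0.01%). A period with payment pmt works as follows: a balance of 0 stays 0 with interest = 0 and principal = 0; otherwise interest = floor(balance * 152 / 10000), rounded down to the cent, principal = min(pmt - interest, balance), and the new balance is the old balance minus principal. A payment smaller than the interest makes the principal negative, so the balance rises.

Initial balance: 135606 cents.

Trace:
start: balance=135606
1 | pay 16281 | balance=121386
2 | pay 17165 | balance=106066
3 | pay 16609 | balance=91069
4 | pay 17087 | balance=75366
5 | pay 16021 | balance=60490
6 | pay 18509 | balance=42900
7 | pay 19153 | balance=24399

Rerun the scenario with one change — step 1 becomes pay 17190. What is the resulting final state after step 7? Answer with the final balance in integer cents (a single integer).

23404

(re-executing from step 1 with the substitution; state before step 1: balance=135606)
1 | pay 17190 | balance=120477
2 | pay 17165 | balance=105143
3 | pay 16609 | balance=90132
4 | pay 17087 | balance=74415
5 | pay 16021 | balance=59525
6 | pay 18509 | balance=41920
7 | pay 19153 | balance=23404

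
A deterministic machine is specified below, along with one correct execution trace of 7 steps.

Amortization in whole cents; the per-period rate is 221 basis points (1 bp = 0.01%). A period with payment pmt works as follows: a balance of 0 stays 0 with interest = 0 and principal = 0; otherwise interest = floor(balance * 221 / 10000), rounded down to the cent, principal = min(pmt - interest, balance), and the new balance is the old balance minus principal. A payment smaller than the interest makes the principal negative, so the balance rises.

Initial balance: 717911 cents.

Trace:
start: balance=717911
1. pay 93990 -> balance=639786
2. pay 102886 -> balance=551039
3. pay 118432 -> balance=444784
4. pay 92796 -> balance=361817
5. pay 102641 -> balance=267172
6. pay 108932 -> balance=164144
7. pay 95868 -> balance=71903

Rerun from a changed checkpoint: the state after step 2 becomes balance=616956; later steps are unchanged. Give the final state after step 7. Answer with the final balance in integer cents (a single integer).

state after step 2 := balance=616956
3. pay 118432 -> balance=512158
4. pay 92796 -> balance=430680
5. pay 102641 -> balance=337557
6. pay 108932 -> balance=236085
7. pay 95868 -> balance=145434

145434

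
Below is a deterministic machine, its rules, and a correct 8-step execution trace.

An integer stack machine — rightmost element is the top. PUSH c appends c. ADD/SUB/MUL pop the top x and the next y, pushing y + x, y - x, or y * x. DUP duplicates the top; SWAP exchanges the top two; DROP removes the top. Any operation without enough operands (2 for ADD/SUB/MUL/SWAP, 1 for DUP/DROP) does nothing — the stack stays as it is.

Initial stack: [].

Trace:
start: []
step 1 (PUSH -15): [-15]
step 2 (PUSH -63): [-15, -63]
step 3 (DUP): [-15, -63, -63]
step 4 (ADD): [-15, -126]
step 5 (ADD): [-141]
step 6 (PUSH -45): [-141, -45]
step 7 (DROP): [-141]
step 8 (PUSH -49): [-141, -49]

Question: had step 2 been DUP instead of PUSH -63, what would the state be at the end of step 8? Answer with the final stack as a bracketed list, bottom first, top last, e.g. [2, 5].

(re-executing from step 2 with the substitution; state before step 2: [-15])
step 2 (DUP): [-15, -15]
step 3 (DUP): [-15, -15, -15]
step 4 (ADD): [-15, -30]
step 5 (ADD): [-45]
step 6 (PUSH -45): [-45, -45]
step 7 (DROP): [-45]
step 8 (PUSH -49): [-45, -49]

[-45, -49]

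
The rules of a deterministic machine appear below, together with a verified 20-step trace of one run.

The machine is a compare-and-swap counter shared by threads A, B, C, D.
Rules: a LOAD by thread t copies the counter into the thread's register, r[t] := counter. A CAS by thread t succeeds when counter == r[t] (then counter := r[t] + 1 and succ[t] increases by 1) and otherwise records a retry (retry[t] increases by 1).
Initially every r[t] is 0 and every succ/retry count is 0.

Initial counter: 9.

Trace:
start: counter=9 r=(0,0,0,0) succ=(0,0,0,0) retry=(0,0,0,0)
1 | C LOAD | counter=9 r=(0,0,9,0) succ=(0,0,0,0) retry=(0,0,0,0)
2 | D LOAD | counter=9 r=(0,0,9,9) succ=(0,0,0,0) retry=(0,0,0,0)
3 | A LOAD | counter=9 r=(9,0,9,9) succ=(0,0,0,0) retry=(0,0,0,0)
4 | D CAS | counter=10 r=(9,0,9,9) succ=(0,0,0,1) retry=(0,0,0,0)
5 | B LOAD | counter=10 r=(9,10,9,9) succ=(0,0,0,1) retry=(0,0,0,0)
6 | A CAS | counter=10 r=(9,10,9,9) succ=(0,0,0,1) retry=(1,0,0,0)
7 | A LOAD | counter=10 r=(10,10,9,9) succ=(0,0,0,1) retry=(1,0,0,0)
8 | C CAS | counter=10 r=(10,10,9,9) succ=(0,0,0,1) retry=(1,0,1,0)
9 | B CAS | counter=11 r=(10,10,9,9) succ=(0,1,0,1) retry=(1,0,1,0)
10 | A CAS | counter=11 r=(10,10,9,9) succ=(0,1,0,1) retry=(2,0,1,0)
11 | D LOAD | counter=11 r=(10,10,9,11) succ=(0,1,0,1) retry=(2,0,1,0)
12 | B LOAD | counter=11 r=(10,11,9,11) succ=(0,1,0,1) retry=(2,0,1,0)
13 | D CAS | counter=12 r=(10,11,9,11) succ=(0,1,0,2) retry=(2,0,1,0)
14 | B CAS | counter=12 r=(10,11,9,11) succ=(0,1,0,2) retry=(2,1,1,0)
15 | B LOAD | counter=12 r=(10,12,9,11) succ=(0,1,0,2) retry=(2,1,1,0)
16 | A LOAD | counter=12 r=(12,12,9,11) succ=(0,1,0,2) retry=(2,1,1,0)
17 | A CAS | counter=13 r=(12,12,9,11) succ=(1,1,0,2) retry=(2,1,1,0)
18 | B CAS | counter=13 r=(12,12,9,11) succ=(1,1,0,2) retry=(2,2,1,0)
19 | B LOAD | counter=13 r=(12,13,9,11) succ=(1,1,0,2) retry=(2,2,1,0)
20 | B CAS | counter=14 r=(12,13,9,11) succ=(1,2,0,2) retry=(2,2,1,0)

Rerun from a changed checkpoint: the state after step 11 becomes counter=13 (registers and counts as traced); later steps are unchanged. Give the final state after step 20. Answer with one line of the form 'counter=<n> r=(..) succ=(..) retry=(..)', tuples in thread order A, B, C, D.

state after step 11 := counter=13 r=(10,10,9,11) succ=(0,1,0,1) retry=(2,0,1,0)
12 | B LOAD | counter=13 r=(10,13,9,11) succ=(0,1,0,1) retry=(2,0,1,0)
13 | D CAS | counter=13 r=(10,13,9,11) succ=(0,1,0,1) retry=(2,0,1,1)
14 | B CAS | counter=14 r=(10,13,9,11) succ=(0,2,0,1) retry=(2,0,1,1)
15 | B LOAD | counter=14 r=(10,14,9,11) succ=(0,2,0,1) retry=(2,0,1,1)
16 | A LOAD | counter=14 r=(14,14,9,11) succ=(0,2,0,1) retry=(2,0,1,1)
17 | A CAS | counter=15 r=(14,14,9,11) succ=(1,2,0,1) retry=(2,0,1,1)
18 | B CAS | counter=15 r=(14,14,9,11) succ=(1,2,0,1) retry=(2,1,1,1)
19 | B LOAD | counter=15 r=(14,15,9,11) succ=(1,2,0,1) retry=(2,1,1,1)
20 | B CAS | counter=16 r=(14,15,9,11) succ=(1,3,0,1) retry=(2,1,1,1)

counter=16 r=(14,15,9,11) succ=(1,3,0,1) retry=(2,1,1,1)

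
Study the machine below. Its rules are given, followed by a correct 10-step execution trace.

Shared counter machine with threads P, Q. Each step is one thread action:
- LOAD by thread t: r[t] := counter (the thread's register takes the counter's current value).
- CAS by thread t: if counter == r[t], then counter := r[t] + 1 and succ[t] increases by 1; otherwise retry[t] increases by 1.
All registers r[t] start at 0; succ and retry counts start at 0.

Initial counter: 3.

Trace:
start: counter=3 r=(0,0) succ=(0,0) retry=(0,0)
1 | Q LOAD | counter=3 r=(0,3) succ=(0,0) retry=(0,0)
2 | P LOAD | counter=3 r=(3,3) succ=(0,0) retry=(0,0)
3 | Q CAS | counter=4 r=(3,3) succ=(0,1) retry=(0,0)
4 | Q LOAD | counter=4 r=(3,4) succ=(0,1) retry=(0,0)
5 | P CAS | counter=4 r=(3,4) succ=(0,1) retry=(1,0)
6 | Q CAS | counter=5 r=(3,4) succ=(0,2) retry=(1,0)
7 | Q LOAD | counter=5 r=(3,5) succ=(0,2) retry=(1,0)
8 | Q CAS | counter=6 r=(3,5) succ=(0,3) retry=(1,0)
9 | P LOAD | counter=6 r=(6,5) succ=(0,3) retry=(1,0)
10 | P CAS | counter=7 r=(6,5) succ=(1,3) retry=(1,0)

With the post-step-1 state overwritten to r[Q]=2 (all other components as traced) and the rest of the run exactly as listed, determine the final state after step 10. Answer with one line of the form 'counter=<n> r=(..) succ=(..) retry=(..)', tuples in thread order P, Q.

counter=6 r=(5,4) succ=(2,1) retry=(0,2)

state after step 1 := counter=3 r=(0,2) succ=(0,0) retry=(0,0)
2 | P LOAD | counter=3 r=(3,2) succ=(0,0) retry=(0,0)
3 | Q CAS | counter=3 r=(3,2) succ=(0,0) retry=(0,1)
4 | Q LOAD | counter=3 r=(3,3) succ=(0,0) retry=(0,1)
5 | P CAS | counter=4 r=(3,3) succ=(1,0) retry=(0,1)
6 | Q CAS | counter=4 r=(3,3) succ=(1,0) retry=(0,2)
7 | Q LOAD | counter=4 r=(3,4) succ=(1,0) retry=(0,2)
8 | Q CAS | counter=5 r=(3,4) succ=(1,1) retry=(0,2)
9 | P LOAD | counter=5 r=(5,4) succ=(1,1) retry=(0,2)
10 | P CAS | counter=6 r=(5,4) succ=(2,1) retry=(0,2)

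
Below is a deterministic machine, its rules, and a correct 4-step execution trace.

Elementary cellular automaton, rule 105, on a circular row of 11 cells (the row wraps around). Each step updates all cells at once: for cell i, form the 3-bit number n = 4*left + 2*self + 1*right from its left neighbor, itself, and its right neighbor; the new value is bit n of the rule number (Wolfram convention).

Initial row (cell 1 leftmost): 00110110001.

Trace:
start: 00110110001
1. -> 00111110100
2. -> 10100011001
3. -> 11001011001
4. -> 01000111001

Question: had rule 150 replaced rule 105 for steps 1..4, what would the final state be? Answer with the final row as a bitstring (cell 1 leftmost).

(re-executing steps 1..4 under rule 150; state before step 1: 00110110001)
1. -> 11000001011
2. -> 10100011001
3. -> 00110100110
4. -> 01000111001

01000111001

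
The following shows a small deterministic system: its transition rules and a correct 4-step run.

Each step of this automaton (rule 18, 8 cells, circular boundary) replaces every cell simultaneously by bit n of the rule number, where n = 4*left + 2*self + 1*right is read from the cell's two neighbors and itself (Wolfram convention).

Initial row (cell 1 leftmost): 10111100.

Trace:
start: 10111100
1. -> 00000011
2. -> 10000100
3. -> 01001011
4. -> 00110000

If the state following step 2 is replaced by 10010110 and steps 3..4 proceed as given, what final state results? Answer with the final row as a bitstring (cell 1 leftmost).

10010000

state after step 2 := 10010110
3. -> 01100000
4. -> 10010000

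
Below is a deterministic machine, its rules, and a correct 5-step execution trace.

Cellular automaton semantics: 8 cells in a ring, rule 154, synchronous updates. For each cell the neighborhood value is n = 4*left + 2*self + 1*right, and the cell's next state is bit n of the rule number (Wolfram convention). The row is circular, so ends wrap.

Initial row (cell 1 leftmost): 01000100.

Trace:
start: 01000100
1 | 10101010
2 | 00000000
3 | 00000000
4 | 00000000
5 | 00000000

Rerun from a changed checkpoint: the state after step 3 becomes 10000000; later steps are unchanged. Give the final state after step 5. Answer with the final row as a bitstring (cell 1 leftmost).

00100010

state after step 3 := 10000000
4 | 01000001
5 | 00100010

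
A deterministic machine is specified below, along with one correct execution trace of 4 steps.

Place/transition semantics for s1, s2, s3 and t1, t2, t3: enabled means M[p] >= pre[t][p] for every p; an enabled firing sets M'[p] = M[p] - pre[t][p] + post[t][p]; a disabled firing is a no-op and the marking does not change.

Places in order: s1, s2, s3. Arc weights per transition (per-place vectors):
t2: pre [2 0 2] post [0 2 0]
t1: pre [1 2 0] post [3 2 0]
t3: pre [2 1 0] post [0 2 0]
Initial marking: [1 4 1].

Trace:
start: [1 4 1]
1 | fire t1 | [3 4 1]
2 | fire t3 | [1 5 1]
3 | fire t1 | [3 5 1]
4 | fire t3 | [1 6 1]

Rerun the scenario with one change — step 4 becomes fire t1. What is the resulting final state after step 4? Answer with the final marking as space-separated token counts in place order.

(re-executing from step 4 with the substitution; state before step 4: [3 5 1])
4 | fire t1 | [5 5 1]

5 5 1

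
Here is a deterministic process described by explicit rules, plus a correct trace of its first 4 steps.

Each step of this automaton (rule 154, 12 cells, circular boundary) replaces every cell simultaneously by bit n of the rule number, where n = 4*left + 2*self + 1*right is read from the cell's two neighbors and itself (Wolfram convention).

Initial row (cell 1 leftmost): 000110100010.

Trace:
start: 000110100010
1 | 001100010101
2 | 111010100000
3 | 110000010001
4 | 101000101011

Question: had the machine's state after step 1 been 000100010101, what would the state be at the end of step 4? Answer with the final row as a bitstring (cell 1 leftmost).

state after step 1 := 000100010101
2 | 101010100000
3 | 000000010001
4 | 100000101010

100000101010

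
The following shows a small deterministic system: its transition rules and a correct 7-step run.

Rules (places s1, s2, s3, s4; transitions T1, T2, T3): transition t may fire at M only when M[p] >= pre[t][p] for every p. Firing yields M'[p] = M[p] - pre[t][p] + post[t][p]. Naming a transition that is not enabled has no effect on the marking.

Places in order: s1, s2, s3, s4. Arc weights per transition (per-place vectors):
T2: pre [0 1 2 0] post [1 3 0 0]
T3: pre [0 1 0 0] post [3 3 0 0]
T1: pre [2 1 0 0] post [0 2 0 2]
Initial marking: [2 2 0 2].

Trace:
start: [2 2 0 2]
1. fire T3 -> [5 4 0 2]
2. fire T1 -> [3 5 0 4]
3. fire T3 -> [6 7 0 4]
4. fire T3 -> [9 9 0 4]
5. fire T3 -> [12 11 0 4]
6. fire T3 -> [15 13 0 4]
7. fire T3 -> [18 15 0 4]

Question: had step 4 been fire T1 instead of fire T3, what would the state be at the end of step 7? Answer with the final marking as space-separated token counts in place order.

(re-executing from step 4 with the substitution; state before step 4: [6 7 0 4])
4. fire T1 -> [4 8 0 6]
5. fire T3 -> [7 10 0 6]
6. fire T3 -> [10 12 0 6]
7. fire T3 -> [13 14 0 6]

13 14 0 6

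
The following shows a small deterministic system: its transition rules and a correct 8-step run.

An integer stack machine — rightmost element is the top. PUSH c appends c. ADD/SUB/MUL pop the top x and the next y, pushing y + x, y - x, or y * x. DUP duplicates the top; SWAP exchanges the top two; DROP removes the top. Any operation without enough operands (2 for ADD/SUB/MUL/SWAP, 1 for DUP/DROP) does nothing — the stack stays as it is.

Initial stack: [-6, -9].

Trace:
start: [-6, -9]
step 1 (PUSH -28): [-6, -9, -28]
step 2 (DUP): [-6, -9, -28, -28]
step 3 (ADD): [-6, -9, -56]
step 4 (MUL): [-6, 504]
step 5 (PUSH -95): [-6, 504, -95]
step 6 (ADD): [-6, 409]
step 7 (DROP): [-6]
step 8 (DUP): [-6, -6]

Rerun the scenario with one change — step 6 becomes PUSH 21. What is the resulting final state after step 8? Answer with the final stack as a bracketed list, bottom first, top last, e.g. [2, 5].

(re-executing from step 6 with the substitution; state before step 6: [-6, 504, -95])
step 6 (PUSH 21): [-6, 504, -95, 21]
step 7 (DROP): [-6, 504, -95]
step 8 (DUP): [-6, 504, -95, -95]

[-6, 504, -95, -95]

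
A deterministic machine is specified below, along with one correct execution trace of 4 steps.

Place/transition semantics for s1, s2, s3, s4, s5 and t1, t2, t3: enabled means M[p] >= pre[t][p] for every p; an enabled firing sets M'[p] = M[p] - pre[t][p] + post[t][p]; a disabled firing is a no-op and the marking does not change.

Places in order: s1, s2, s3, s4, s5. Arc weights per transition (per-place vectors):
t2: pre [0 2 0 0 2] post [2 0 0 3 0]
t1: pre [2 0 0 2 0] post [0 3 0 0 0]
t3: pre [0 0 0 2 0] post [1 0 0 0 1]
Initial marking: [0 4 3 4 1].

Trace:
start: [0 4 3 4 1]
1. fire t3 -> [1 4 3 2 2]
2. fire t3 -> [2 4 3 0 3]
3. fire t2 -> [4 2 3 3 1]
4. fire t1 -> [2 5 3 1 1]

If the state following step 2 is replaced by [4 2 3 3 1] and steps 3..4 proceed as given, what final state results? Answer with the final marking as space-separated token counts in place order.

2 5 3 1 1

state after step 2 := [4 2 3 3 1]
3. fire t2 -> [4 2 3 3 1]
4. fire t1 -> [2 5 3 1 1]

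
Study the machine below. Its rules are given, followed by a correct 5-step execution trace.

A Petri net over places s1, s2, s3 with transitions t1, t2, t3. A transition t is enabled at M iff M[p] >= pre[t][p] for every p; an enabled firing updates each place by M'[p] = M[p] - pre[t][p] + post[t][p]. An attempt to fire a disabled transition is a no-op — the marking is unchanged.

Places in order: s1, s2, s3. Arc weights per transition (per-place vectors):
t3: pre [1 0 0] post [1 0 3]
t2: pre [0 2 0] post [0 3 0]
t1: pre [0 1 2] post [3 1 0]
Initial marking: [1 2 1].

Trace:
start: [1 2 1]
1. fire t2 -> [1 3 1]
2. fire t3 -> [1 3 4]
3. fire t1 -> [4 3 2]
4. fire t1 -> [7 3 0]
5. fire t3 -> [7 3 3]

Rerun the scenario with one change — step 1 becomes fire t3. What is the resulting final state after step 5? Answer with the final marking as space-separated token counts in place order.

7 2 6

(re-executing from step 1 with the substitution; state before step 1: [1 2 1])
1. fire t3 -> [1 2 4]
2. fire t3 -> [1 2 7]
3. fire t1 -> [4 2 5]
4. fire t1 -> [7 2 3]
5. fire t3 -> [7 2 6]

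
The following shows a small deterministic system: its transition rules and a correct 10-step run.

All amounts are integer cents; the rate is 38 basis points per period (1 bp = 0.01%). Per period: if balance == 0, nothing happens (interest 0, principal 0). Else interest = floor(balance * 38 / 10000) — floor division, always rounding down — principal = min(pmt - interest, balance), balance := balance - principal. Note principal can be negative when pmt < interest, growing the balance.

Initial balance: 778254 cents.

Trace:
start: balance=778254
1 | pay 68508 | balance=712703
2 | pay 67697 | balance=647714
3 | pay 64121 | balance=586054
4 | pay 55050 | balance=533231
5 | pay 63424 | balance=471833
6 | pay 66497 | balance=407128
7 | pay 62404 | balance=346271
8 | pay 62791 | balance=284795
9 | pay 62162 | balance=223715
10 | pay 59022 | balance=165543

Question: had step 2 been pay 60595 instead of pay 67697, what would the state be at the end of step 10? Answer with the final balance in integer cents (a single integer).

(re-executing from step 2 with the substitution; state before step 2: balance=712703)
2 | pay 60595 | balance=654816
3 | pay 64121 | balance=593183
4 | pay 55050 | balance=540387
5 | pay 63424 | balance=479016
6 | pay 66497 | balance=414339
7 | pay 62404 | balance=353509
8 | pay 62791 | balance=292061
9 | pay 62162 | balance=231008
10 | pay 59022 | balance=172863

172863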